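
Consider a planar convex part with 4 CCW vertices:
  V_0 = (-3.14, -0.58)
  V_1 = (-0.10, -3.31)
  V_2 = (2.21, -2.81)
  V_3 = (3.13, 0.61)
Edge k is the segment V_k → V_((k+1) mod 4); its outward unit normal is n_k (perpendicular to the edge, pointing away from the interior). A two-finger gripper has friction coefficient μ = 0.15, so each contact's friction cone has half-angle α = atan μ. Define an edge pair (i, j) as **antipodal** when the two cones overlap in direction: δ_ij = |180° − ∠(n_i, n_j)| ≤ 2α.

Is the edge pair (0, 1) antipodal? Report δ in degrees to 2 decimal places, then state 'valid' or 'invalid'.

δ = 125.86°, invalid

α = atan 0.15 = 8.53°;  2α = 17.06°
edge 0: e_0 = (+3.04, -2.73);  n_0 = (-0.6682, -0.7440)
edge 1: e_1 = (+2.31, +0.50);  n_1 = (+0.2116, -0.9774)
∠(n_0, n_1) = 54.14°
δ = |180° − 54.14°| = 125.86°
125.86° > 2α = 17.06°  →  invalid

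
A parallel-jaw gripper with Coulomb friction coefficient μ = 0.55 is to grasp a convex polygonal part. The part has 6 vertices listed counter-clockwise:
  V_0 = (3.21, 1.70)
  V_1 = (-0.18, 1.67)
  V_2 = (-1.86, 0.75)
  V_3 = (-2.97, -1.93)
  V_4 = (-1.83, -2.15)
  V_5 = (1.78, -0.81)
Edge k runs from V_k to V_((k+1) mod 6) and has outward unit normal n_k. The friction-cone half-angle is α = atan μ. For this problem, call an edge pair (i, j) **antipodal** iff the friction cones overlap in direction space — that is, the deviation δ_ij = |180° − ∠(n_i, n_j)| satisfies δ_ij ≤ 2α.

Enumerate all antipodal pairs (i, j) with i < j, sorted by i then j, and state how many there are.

count = 7; pairs: (0,3), (0,4), (1,3), (1,4), (1,5), (2,4), (2,5)

α = atan 0.55 = 28.81°;  2α = 57.62°
n_0 = (-0.0088, +1.0000)
n_1 = (-0.4803, +0.8771)
n_2 = (-0.9239, +0.3827)
n_3 = (-0.1895, -0.9819)
n_4 = (+0.3480, -0.9375)
n_5 = (+0.8689, -0.4950)
  (0,1): δ = 151.80°  ·
  (0,2): δ = 113.01°  ·
  (0,3): δ = 11.43°  ✓
  (0,4): δ = 19.86°  ✓
  (0,5): δ = 59.82°  ·
  (1,2): δ = 141.20°  ·
  (1,3): δ = 39.63°  ✓
  (1,4): δ = 8.34°  ✓
  (1,5): δ = 31.62°  ✓
  (2,3): δ = 78.42°  ·
  (2,4): δ = 47.14°  ✓
  (2,5): δ = 7.17°  ✓
  (3,4): δ = 148.71°  ·
  (3,5): δ = 108.75°  ·
  (4,5): δ = 140.04°  ·
antipodal pairs: 7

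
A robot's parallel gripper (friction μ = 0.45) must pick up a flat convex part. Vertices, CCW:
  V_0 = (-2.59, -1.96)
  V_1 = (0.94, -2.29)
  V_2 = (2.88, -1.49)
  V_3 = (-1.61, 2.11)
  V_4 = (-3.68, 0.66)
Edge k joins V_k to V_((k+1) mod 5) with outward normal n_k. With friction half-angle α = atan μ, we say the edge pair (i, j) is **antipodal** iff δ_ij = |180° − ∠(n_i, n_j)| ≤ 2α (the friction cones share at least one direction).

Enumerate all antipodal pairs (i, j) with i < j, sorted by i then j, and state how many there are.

α = atan 0.45 = 24.23°;  2α = 48.46°
n_0 = (-0.0931, -0.9957)
n_1 = (+0.3812, -0.9245)
n_2 = (+0.6255, +0.7802)
n_3 = (-0.5737, +0.8190)
n_4 = (-0.9233, -0.3841)
  (0,1): δ = 152.25°  ·
  (0,2): δ = 33.38°  ✓
  (0,3): δ = 40.35°  ✓
  (0,4): δ = 117.93°  ·
  (1,2): δ = 61.13°  ·
  (1,3): δ = 12.60°  ✓
  (1,4): δ = 90.18°  ·
  (2,3): δ = 106.27°  ·
  (2,4): δ = 28.69°  ✓
  (3,4): δ = 102.42°  ·
antipodal pairs: 4

count = 4; pairs: (0,2), (0,3), (1,3), (2,4)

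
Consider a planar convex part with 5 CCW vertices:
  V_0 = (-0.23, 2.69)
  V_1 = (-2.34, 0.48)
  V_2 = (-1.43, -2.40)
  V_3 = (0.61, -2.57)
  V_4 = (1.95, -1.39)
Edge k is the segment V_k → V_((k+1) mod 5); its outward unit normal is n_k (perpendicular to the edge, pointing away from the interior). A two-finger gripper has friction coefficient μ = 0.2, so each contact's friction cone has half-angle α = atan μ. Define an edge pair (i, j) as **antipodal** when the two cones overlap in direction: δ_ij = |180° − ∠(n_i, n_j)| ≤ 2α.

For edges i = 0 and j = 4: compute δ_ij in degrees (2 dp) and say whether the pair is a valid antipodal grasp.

δ = 71.79°, invalid

α = atan 0.2 = 11.31°;  2α = 22.62°
edge 0: e_0 = (-2.11, -2.21);  n_0 = (-0.7233, +0.6906)
edge 4: e_4 = (-2.18, +4.08);  n_4 = (+0.8820, +0.4713)
∠(n_0, n_4) = 108.21°
δ = |180° − 108.21°| = 71.79°
71.79° > 2α = 22.62°  →  invalid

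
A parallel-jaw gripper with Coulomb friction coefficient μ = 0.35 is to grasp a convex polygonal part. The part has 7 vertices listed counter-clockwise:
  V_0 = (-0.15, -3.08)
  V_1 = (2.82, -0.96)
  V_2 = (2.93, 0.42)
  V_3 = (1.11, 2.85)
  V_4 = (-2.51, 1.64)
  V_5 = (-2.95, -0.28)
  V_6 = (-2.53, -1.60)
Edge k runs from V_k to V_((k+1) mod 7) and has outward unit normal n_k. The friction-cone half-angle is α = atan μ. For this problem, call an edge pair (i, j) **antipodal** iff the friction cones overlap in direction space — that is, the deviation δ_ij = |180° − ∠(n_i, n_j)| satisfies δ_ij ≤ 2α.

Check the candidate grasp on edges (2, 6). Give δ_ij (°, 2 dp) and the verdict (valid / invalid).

δ = 21.29°, valid

α = atan 0.35 = 19.29°;  2α = 38.58°
edge 2: e_2 = (-1.82, +2.43);  n_2 = (+0.8004, +0.5995)
edge 6: e_6 = (+2.38, -1.48);  n_6 = (-0.5281, -0.8492)
∠(n_2, n_6) = 158.71°
δ = |180° − 158.71°| = 21.29°
21.29° ≤ 2α = 38.58°  →  valid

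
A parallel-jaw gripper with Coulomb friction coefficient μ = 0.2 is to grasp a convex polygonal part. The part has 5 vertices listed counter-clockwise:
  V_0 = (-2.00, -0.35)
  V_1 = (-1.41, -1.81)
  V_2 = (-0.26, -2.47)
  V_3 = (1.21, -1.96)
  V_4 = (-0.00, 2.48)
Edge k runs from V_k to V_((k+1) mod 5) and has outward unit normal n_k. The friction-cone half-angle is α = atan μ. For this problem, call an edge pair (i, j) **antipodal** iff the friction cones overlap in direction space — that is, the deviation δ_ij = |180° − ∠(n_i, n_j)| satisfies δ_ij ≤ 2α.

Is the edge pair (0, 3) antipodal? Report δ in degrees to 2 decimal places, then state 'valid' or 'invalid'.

α = atan 0.2 = 11.31°;  2α = 22.62°
edge 0: e_0 = (+0.59, -1.46);  n_0 = (-0.9272, -0.3747)
edge 3: e_3 = (-1.21, +4.44);  n_3 = (+0.9648, +0.2629)
∠(n_0, n_3) = 173.24°
δ = |180° − 173.24°| = 6.76°
6.76° ≤ 2α = 22.62°  →  valid

δ = 6.76°, valid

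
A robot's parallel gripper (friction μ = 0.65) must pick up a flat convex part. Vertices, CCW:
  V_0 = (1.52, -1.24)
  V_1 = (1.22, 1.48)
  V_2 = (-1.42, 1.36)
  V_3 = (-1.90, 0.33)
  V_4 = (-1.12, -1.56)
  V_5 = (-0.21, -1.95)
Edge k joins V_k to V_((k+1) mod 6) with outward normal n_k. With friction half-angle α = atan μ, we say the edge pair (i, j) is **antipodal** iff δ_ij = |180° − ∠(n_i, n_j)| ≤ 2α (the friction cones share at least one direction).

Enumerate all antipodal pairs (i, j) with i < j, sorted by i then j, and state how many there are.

count = 6; pairs: (0,2), (0,3), (0,4), (1,4), (1,5), (2,5)

α = atan 0.65 = 33.02°;  2α = 66.05°
n_0 = (+0.9940, +0.1096)
n_1 = (-0.0454, +0.9990)
n_2 = (-0.9064, +0.4224)
n_3 = (-0.9244, -0.3815)
n_4 = (-0.3939, -0.9191)
n_5 = (+0.3797, -0.9251)
  (0,1): δ = 93.69°  ·
  (0,2): δ = 31.28°  ✓
  (0,3): δ = 16.13°  ✓
  (0,4): δ = 60.51°  ✓
  (0,5): δ = 106.02°  ·
  (1,2): δ = 117.59°  ·
  (1,3): δ = 70.18°  ·
  (1,4): δ = 25.80°  ✓
  (1,5): δ = 19.71°  ✓
  (2,3): δ = 132.59°  ·
  (2,4): δ = 88.21°  ·
  (2,5): δ = 42.70°  ✓
  (3,4): δ = 135.62°  ·
  (3,5): δ = 90.11°  ·
  (4,5): δ = 134.49°  ·
antipodal pairs: 6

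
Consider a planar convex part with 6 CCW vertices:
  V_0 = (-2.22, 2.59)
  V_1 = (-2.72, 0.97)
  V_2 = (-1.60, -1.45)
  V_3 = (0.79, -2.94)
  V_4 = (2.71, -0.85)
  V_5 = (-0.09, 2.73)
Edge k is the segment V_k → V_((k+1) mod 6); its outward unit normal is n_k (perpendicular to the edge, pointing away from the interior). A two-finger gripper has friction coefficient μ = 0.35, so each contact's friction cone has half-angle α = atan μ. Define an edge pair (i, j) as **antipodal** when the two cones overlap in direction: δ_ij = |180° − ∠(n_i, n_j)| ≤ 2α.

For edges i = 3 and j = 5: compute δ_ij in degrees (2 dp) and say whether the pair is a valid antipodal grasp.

α = atan 0.35 = 19.29°;  2α = 38.58°
edge 3: e_3 = (+1.92, +2.09);  n_3 = (+0.7364, -0.6765)
edge 5: e_5 = (-2.13, -0.14);  n_5 = (-0.0656, +0.9978)
∠(n_3, n_5) = 136.33°
δ = |180° − 136.33°| = 43.67°
43.67° > 2α = 38.58°  →  invalid

δ = 43.67°, invalid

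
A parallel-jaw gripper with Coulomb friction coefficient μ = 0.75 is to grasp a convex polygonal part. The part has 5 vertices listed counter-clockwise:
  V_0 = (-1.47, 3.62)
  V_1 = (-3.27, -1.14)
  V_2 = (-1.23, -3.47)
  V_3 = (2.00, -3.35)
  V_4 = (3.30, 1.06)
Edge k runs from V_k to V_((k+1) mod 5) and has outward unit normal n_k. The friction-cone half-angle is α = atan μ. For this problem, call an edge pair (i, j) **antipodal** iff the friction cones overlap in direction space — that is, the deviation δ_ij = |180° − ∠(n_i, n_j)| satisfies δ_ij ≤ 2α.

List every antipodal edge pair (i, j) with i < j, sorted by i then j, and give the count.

α = atan 0.75 = 36.87°;  2α = 73.74°
n_0 = (-0.9354, +0.3537)
n_1 = (-0.7524, -0.6587)
n_2 = (+0.0371, -0.9993)
n_3 = (+0.9592, -0.2828)
n_4 = (+0.4729, +0.8811)
  (0,1): δ = 118.08°  ·
  (0,2): δ = 67.16°  ✓
  (0,3): δ = 4.29°  ✓
  (0,4): δ = 82.49°  ·
  (1,2): δ = 129.08°  ·
  (1,3): δ = 57.63°  ✓
  (1,4): δ = 20.57°  ✓
  (2,3): δ = 108.55°  ·
  (2,4): δ = 30.35°  ✓
  (3,4): δ = 101.80°  ·
antipodal pairs: 5

count = 5; pairs: (0,2), (0,3), (1,3), (1,4), (2,4)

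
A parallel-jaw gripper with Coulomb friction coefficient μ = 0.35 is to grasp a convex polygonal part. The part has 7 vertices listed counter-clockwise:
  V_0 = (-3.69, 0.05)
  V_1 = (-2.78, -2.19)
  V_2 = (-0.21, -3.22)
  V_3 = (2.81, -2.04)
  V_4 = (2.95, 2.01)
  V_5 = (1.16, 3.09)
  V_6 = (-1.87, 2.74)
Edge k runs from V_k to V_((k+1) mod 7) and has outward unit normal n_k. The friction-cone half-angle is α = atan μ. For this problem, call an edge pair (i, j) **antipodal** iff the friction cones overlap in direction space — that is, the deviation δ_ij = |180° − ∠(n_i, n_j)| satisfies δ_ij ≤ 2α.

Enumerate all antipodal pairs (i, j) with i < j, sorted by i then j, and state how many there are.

count = 7; pairs: (0,3), (0,4), (1,4), (1,5), (2,5), (2,6), (3,6)

α = atan 0.35 = 19.29°;  2α = 38.58°
n_0 = (-0.9265, -0.3764)
n_1 = (-0.3720, -0.9282)
n_2 = (+0.3639, -0.9314)
n_3 = (+0.9994, -0.0345)
n_4 = (+0.5166, +0.8562)
n_5 = (-0.1147, +0.9934)
n_6 = (-0.8282, +0.5604)
  (0,1): δ = 133.95°  ·
  (0,2): δ = 90.77°  ·
  (0,3): δ = 24.09°  ✓
  (0,4): δ = 36.79°  ✓
  (0,5): δ = 74.48°  ·
  (0,6): δ = 123.81°  ·
  (1,2): δ = 136.82°  ·
  (1,3): δ = 70.14°  ·
  (1,4): δ = 9.26°  ✓
  (1,5): δ = 28.43°  ✓
  (1,6): δ = 77.76°  ·
  (2,3): δ = 113.32°  ·
  (2,4): δ = 52.45°  ·
  (2,5): δ = 14.75°  ✓
  (2,6): δ = 34.58°  ✓
  (3,4): δ = 119.12°  ·
  (3,5): δ = 81.43°  ·
  (3,6): δ = 32.10°  ✓
  (4,5): δ = 142.31°  ·
  (4,6): δ = 92.98°  ·
  (5,6): δ = 130.67°  ·
antipodal pairs: 7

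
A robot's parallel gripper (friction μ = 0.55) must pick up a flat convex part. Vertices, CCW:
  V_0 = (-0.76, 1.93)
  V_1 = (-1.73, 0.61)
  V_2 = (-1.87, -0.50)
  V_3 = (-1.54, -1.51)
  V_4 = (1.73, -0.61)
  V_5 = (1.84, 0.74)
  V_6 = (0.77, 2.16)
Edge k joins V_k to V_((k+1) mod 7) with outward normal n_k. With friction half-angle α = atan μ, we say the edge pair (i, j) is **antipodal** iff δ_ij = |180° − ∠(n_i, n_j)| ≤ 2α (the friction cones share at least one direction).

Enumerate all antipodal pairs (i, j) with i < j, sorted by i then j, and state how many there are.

α = atan 0.55 = 28.81°;  2α = 57.62°
n_0 = (-0.8058, +0.5922)
n_1 = (-0.9921, +0.1251)
n_2 = (-0.9505, -0.3106)
n_3 = (+0.2654, -0.9641)
n_4 = (+0.9967, -0.0812)
n_5 = (+0.7986, +0.6018)
n_6 = (-0.1487, +0.9889)
  (0,1): δ = 150.88°  ·
  (0,2): δ = 125.60°  ·
  (0,3): δ = 38.30°  ✓
  (0,4): δ = 31.65°  ✓
  (0,5): δ = 73.31°  ·
  (0,6): δ = 134.86°  ·
  (1,2): δ = 154.72°  ·
  (1,3): δ = 67.42°  ·
  (1,4): δ = 2.53°  ✓
  (1,5): δ = 44.19°  ✓
  (1,6): δ = 105.74°  ·
  (2,3): δ = 92.71°  ·
  (2,4): δ = 22.75°  ✓
  (2,5): δ = 18.90°  ✓
  (2,6): δ = 80.46°  ·
  (3,4): δ = 110.05°  ·
  (3,5): δ = 68.39°  ·
  (3,6): δ = 6.84°  ✓
  (4,5): δ = 138.34°  ·
  (4,6): δ = 76.79°  ·
  (5,6): δ = 118.45°  ·
antipodal pairs: 7

count = 7; pairs: (0,3), (0,4), (1,4), (1,5), (2,4), (2,5), (3,6)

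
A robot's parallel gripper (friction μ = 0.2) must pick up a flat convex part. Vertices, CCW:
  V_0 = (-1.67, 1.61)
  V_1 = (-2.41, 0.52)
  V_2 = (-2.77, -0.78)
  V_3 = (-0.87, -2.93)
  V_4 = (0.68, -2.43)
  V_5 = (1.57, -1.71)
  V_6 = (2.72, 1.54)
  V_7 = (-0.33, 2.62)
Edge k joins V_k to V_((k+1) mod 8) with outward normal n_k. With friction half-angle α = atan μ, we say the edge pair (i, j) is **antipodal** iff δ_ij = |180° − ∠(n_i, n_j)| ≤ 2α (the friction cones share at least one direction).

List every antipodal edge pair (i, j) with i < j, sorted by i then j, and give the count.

α = atan 0.2 = 11.31°;  2α = 22.62°
n_0 = (-0.8273, +0.5617)
n_1 = (-0.9637, +0.2669)
n_2 = (-0.7493, -0.6622)
n_3 = (+0.3070, -0.9517)
n_4 = (+0.6289, -0.7774)
n_5 = (+0.9427, -0.3336)
n_6 = (+0.3338, +0.9426)
n_7 = (-0.6019, +0.7986)
  (0,1): δ = 161.31°  ·
  (0,2): δ = 104.36°  ·
  (0,3): δ = 37.95°  ·
  (0,4): δ = 16.85°  ✓
  (0,5): δ = 14.69°  ✓
  (0,6): δ = 104.67°  ·
  (0,7): δ = 161.18°  ·
  (1,2): δ = 123.05°  ·
  (1,3): δ = 56.64°  ·
  (1,4): δ = 35.55°  ·
  (1,5): δ = 4.01°  ✓
  (1,6): δ = 85.98°  ·
  (1,7): δ = 142.49°  ·
  (2,3): δ = 113.59°  ·
  (2,4): δ = 92.50°  ·
  (2,5): δ = 60.95°  ·
  (2,6): δ = 29.03°  ·
  (2,7): δ = 85.54°  ·
  (3,4): δ = 158.91°  ·
  (3,5): δ = 127.36°  ·
  (3,6): δ = 37.38°  ·
  (3,7): δ = 19.13°  ✓
  (4,5): δ = 148.46°  ·
  (4,6): δ = 58.47°  ·
  (4,7): δ = 1.97°  ✓
  (5,6): δ = 90.01°  ·
  (5,7): δ = 33.51°  ·
  (6,7): δ = 123.49°  ·
antipodal pairs: 5

count = 5; pairs: (0,4), (0,5), (1,5), (3,7), (4,7)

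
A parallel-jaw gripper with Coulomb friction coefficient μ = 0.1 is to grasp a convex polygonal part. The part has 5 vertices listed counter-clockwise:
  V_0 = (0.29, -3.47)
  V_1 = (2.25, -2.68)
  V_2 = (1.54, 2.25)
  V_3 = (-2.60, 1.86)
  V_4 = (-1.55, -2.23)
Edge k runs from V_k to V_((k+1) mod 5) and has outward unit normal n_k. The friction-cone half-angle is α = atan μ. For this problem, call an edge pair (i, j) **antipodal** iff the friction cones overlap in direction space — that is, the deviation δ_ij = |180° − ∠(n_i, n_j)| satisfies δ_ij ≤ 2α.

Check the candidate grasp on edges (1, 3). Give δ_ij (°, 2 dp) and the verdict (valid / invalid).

δ = 6.20°, valid

α = atan 0.1 = 5.71°;  2α = 11.42°
edge 1: e_1 = (-0.71, +4.93);  n_1 = (+0.9898, +0.1425)
edge 3: e_3 = (+1.05, -4.09);  n_3 = (-0.9686, -0.2487)
∠(n_1, n_3) = 173.80°
δ = |180° − 173.80°| = 6.20°
6.20° ≤ 2α = 11.42°  →  valid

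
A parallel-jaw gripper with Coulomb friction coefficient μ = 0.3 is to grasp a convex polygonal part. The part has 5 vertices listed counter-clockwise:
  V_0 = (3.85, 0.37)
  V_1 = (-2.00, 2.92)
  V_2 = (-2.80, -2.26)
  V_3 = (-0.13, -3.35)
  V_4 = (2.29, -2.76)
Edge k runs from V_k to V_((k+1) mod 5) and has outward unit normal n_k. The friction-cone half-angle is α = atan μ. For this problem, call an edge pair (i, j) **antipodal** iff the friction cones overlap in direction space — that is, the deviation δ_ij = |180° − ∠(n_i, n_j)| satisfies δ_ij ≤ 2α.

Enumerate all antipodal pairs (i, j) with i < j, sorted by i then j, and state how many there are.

count = 2; pairs: (0,2), (1,4)

α = atan 0.3 = 16.70°;  2α = 33.40°
n_0 = (+0.3996, +0.9167)
n_1 = (-0.9883, +0.1526)
n_2 = (-0.3780, -0.9258)
n_3 = (+0.2369, -0.9715)
n_4 = (+0.8950, -0.4461)
  (0,1): δ = 75.23°  ·
  (0,2): δ = 1.35°  ✓
  (0,3): δ = 37.25°  ·
  (0,4): δ = 87.06°  ·
  (1,2): δ = 103.43°  ·
  (1,3): δ = 67.52°  ·
  (1,4): δ = 17.71°  ✓
  (2,3): δ = 144.09°  ·
  (2,4): δ = 94.28°  ·
  (3,4): δ = 130.19°  ·
antipodal pairs: 2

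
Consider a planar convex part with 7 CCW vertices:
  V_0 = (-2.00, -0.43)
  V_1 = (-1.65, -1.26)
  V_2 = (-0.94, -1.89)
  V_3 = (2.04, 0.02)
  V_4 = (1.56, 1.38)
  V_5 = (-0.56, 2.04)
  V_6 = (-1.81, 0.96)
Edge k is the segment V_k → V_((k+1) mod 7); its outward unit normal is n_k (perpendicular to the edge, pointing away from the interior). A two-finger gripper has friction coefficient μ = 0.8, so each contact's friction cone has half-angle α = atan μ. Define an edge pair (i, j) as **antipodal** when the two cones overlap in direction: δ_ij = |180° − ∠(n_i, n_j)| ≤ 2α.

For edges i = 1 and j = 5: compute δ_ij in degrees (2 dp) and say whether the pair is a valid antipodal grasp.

α = atan 0.8 = 38.66°;  2α = 77.32°
edge 1: e_1 = (+0.71, -0.63);  n_1 = (-0.6637, -0.7480)
edge 5: e_5 = (-1.25, -1.08);  n_5 = (-0.6538, +0.7567)
∠(n_1, n_5) = 97.59°
δ = |180° − 97.59°| = 82.41°
82.41° > 2α = 77.32°  →  invalid

δ = 82.41°, invalid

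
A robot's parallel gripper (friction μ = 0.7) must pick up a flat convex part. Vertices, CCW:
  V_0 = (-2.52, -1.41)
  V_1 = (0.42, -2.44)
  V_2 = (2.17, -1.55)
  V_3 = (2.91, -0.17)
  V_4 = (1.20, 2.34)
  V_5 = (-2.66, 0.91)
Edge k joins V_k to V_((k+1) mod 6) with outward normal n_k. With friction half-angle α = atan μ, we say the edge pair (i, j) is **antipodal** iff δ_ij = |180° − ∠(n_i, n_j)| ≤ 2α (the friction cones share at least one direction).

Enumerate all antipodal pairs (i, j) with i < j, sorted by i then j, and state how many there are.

count = 7; pairs: (0,3), (0,4), (1,4), (1,5), (2,4), (2,5), (3,5)

α = atan 0.7 = 34.99°;  2α = 69.98°
n_0 = (-0.3306, -0.9438)
n_1 = (+0.4533, -0.8914)
n_2 = (+0.8813, -0.4726)
n_3 = (+0.8264, +0.5630)
n_4 = (-0.3474, +0.9377)
n_5 = (-0.9982, -0.0602)
  (0,1): δ = 133.74°  ·
  (0,2): δ = 98.89°  ·
  (0,3): δ = 36.43°  ✓
  (0,4): δ = 39.64°  ✓
  (0,5): δ = 112.76°  ·
  (1,2): δ = 145.16°  ·
  (1,3): δ = 82.69°  ·
  (1,4): δ = 6.63°  ✓
  (1,5): δ = 66.50°  ✓
  (2,3): δ = 117.53°  ·
  (2,4): δ = 41.47°  ✓
  (2,5): δ = 31.65°  ✓
  (3,4): δ = 103.94°  ·
  (3,5): δ = 30.81°  ✓
  (4,5): δ = 106.87°  ·
antipodal pairs: 7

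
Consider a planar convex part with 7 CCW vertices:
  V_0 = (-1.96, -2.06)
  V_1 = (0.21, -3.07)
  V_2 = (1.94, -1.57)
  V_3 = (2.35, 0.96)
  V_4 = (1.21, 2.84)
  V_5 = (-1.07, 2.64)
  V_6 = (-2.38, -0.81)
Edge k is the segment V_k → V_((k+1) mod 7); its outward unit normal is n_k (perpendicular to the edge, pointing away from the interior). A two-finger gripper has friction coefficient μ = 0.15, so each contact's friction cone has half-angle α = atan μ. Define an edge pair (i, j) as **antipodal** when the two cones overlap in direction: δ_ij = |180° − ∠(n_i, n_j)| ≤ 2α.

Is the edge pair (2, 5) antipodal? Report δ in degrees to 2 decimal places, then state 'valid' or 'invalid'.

δ = 11.59°, valid

α = atan 0.15 = 8.53°;  2α = 17.06°
edge 2: e_2 = (+0.41, +2.53);  n_2 = (+0.9871, -0.1600)
edge 5: e_5 = (-1.31, -3.45);  n_5 = (-0.9349, +0.3550)
∠(n_2, n_5) = 168.41°
δ = |180° − 168.41°| = 11.59°
11.59° ≤ 2α = 17.06°  →  valid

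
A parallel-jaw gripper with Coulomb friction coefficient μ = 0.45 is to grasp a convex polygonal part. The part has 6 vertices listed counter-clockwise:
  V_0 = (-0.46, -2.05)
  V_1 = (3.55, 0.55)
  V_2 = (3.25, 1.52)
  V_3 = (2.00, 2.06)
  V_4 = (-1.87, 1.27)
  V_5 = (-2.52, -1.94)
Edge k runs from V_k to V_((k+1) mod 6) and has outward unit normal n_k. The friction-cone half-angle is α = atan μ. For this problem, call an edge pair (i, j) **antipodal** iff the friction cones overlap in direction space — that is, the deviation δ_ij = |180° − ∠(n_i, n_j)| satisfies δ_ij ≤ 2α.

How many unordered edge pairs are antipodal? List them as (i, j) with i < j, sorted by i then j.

α = atan 0.45 = 24.23°;  2α = 48.46°
n_0 = (+0.5440, -0.8391)
n_1 = (+0.9554, +0.2955)
n_2 = (+0.3966, +0.9180)
n_3 = (-0.2000, +0.9798)
n_4 = (-0.9801, +0.1985)
n_5 = (-0.0533, -0.9986)
  (0,1): δ = 105.77°  ·
  (0,2): δ = 56.32°  ·
  (0,3): δ = 21.42°  ✓
  (0,4): δ = 45.59°  ✓
  (0,5): δ = 143.98°  ·
  (1,2): δ = 130.55°  ·
  (1,3): δ = 95.65°  ·
  (1,4): δ = 28.63°  ✓
  (1,5): δ = 69.76°  ·
  (2,3): δ = 145.10°  ·
  (2,4): δ = 78.08°  ·
  (2,5): δ = 20.31°  ✓
  (3,4): δ = 112.98°  ·
  (3,5): δ = 14.59°  ✓
  (4,5): δ = 81.61°  ·
antipodal pairs: 5

count = 5; pairs: (0,3), (0,4), (1,4), (2,5), (3,5)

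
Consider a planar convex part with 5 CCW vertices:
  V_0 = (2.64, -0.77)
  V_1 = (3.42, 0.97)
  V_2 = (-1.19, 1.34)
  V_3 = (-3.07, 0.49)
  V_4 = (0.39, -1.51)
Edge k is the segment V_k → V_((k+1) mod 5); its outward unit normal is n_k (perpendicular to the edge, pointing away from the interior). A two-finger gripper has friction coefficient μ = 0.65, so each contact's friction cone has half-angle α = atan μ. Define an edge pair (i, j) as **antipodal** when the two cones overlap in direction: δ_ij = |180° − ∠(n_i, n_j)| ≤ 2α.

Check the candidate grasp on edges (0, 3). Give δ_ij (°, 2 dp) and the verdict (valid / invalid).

α = atan 0.65 = 33.02°;  2α = 66.05°
edge 0: e_0 = (+0.78, +1.74);  n_0 = (+0.9125, -0.4091)
edge 3: e_3 = (+3.46, -2.00);  n_3 = (-0.5004, -0.8658)
∠(n_0, n_3) = 95.88°
δ = |180° − 95.88°| = 84.12°
84.12° > 2α = 66.05°  →  invalid

δ = 84.12°, invalid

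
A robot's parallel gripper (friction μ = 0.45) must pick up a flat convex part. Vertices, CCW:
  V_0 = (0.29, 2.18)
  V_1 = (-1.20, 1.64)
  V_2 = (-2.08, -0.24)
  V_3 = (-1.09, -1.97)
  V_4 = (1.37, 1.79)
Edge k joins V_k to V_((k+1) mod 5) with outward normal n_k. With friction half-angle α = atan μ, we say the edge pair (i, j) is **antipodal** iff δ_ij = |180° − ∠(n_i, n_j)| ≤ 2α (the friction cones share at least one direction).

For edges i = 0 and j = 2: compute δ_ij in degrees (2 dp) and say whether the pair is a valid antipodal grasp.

α = atan 0.45 = 24.23°;  2α = 48.46°
edge 0: e_0 = (-1.49, -0.54);  n_0 = (-0.3407, +0.9402)
edge 2: e_2 = (+0.99, -1.73);  n_2 = (-0.8679, -0.4967)
∠(n_0, n_2) = 99.86°
δ = |180° − 99.86°| = 80.14°
80.14° > 2α = 48.46°  →  invalid

δ = 80.14°, invalid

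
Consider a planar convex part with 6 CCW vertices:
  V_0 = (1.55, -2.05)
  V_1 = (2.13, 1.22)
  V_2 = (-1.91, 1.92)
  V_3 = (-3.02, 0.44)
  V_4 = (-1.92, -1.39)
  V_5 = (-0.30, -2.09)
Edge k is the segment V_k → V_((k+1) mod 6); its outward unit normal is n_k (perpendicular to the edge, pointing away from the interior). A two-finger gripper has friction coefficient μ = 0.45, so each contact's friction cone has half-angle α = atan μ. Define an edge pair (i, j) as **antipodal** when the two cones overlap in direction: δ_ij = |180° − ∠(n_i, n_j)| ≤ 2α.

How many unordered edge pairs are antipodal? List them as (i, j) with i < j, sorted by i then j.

α = atan 0.45 = 24.23°;  2α = 48.46°
n_0 = (+0.9846, -0.1746)
n_1 = (+0.1707, +0.9853)
n_2 = (-0.8000, +0.6000)
n_3 = (-0.8571, -0.5152)
n_4 = (-0.3967, -0.9180)
n_5 = (+0.0216, -0.9998)
  (0,1): δ = 89.77°  ·
  (0,2): δ = 26.81°  ✓
  (0,3): δ = 41.07°  ✓
  (0,4): δ = 76.69°  ·
  (0,5): δ = 101.30°  ·
  (1,2): δ = 117.04°  ·
  (1,3): δ = 49.16°  ·
  (1,4): δ = 13.54°  ✓
  (1,5): δ = 11.07°  ✓
  (2,3): δ = 112.12°  ·
  (2,4): δ = 76.50°  ·
  (2,5): δ = 51.89°  ·
  (3,4): δ = 144.38°  ·
  (3,5): δ = 119.77°  ·
  (4,5): δ = 155.39°  ·
antipodal pairs: 4

count = 4; pairs: (0,2), (0,3), (1,4), (1,5)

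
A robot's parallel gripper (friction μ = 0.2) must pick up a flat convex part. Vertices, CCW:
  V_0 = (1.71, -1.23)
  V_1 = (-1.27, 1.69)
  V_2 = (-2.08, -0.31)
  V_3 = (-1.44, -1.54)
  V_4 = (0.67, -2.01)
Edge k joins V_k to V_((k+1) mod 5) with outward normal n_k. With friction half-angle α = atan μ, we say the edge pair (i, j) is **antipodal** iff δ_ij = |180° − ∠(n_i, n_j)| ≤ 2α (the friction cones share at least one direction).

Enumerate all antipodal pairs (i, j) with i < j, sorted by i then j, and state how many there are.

count = 1; pairs: (0,2)

α = atan 0.2 = 11.31°;  2α = 22.62°
n_0 = (+0.6999, +0.7143)
n_1 = (-0.9269, +0.3754)
n_2 = (-0.8871, -0.4616)
n_3 = (-0.2174, -0.9761)
n_4 = (+0.6000, -0.8000)
  (0,1): δ = 67.63°  ·
  (0,2): δ = 18.09°  ✓
  (0,3): δ = 31.86°  ·
  (0,4): δ = 81.29°  ·
  (1,2): δ = 130.46°  ·
  (1,3): δ = 80.51°  ·
  (1,4): δ = 31.08°  ·
  (2,3): δ = 130.05°  ·
  (2,4): δ = 80.62°  ·
  (3,4): δ = 130.57°  ·
antipodal pairs: 1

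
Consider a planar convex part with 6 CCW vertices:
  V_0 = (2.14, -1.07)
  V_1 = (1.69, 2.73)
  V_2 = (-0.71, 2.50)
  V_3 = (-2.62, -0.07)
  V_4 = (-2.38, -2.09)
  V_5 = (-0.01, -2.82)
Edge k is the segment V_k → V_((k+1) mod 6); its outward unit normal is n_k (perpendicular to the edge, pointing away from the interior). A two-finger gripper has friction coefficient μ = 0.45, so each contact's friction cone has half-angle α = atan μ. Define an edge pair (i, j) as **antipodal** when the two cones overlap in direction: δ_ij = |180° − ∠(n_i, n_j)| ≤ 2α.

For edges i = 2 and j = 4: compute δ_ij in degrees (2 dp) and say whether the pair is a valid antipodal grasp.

δ = 70.50°, invalid

α = atan 0.45 = 24.23°;  2α = 48.46°
edge 2: e_2 = (-1.91, -2.57);  n_2 = (-0.8026, +0.5965)
edge 4: e_4 = (+2.37, -0.73);  n_4 = (-0.2944, -0.9557)
∠(n_2, n_4) = 109.50°
δ = |180° − 109.50°| = 70.50°
70.50° > 2α = 48.46°  →  invalid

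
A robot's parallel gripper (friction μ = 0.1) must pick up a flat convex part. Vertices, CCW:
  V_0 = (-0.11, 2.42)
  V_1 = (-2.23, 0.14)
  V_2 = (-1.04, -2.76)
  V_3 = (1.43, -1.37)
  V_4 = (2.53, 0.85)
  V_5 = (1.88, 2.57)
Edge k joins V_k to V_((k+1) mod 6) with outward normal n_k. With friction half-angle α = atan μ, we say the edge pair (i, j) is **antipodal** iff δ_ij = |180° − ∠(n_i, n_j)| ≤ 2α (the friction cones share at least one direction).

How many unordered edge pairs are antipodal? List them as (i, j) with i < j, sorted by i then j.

count = 1; pairs: (1,4)

α = atan 0.1 = 5.71°;  2α = 11.42°
n_0 = (-0.7323, +0.6809)
n_1 = (-0.9251, -0.3796)
n_2 = (+0.4904, -0.8715)
n_3 = (+0.8960, -0.4440)
n_4 = (+0.9354, +0.3535)
n_5 = (-0.0752, +0.9972)
  (0,1): δ = 114.77°  ·
  (0,2): δ = 17.71°  ·
  (0,3): δ = 16.56°  ·
  (0,4): δ = 63.62°  ·
  (0,5): δ = 137.23°  ·
  (1,2): δ = 82.94°  ·
  (1,3): δ = 48.67°  ·
  (1,4): δ = 1.61°  ✓
  (1,5): δ = 72.00°  ·
  (2,3): δ = 145.73°  ·
  (2,4): δ = 98.67°  ·
  (2,5): δ = 25.06°  ·
  (3,4): δ = 132.94°  ·
  (3,5): δ = 59.33°  ·
  (4,5): δ = 106.39°  ·
antipodal pairs: 1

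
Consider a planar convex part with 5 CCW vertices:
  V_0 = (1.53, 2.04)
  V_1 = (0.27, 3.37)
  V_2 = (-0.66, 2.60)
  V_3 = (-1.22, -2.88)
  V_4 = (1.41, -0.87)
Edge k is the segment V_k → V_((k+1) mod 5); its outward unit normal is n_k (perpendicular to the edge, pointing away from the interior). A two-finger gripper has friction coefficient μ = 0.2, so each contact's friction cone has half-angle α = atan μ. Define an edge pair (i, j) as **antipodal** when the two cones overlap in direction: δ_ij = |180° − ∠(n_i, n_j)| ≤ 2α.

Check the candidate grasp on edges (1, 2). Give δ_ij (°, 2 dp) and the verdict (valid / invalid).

δ = 135.46°, invalid

α = atan 0.2 = 11.31°;  2α = 22.62°
edge 1: e_1 = (-0.93, -0.77);  n_1 = (-0.6377, +0.7703)
edge 2: e_2 = (-0.56, -5.48);  n_2 = (-0.9948, +0.1017)
∠(n_1, n_2) = 44.54°
δ = |180° − 44.54°| = 135.46°
135.46° > 2α = 22.62°  →  invalid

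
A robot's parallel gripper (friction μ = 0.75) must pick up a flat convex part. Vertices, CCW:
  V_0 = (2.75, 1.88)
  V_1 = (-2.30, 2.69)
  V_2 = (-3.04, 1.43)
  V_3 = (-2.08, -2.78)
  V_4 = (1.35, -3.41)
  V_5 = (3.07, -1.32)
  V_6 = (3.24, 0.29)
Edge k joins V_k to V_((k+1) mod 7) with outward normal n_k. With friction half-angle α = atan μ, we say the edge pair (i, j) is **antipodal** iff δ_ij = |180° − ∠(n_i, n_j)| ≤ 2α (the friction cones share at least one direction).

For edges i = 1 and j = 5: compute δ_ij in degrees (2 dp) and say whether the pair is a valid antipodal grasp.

δ = 24.40°, valid

α = atan 0.75 = 36.87°;  2α = 73.74°
edge 1: e_1 = (-0.74, -1.26);  n_1 = (-0.8623, +0.5064)
edge 5: e_5 = (+0.17, +1.61);  n_5 = (+0.9945, -0.1050)
∠(n_1, n_5) = 155.60°
δ = |180° − 155.60°| = 24.40°
24.40° ≤ 2α = 73.74°  →  valid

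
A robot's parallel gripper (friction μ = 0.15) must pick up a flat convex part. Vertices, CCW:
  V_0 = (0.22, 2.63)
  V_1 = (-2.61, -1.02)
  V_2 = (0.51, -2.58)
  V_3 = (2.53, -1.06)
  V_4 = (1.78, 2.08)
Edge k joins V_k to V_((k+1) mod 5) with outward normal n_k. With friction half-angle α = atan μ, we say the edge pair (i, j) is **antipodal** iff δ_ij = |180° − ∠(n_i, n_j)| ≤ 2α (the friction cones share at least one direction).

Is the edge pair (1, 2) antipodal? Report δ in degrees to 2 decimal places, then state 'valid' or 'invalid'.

δ = 116.47°, invalid

α = atan 0.15 = 8.53°;  2α = 17.06°
edge 1: e_1 = (+3.12, -1.56);  n_1 = (-0.4472, -0.8944)
edge 2: e_2 = (+2.02, +1.52);  n_2 = (+0.6013, -0.7990)
∠(n_1, n_2) = 63.53°
δ = |180° − 63.53°| = 116.47°
116.47° > 2α = 17.06°  →  invalid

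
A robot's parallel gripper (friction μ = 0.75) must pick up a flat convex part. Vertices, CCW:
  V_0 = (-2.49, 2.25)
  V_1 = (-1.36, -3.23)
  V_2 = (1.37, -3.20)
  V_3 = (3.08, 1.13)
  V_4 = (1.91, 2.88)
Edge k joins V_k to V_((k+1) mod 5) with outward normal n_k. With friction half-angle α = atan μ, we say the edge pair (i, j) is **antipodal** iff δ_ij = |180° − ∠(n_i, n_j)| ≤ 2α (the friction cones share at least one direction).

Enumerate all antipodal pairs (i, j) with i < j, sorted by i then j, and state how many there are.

α = atan 0.75 = 36.87°;  2α = 73.74°
n_0 = (-0.9794, -0.2020)
n_1 = (+0.0110, -0.9999)
n_2 = (+0.9301, -0.3673)
n_3 = (+0.8313, +0.5558)
n_4 = (-0.1417, +0.9899)
  (0,1): δ = 101.02°  ·
  (0,2): δ = 33.20°  ✓
  (0,3): δ = 22.11°  ✓
  (0,4): δ = 86.50°  ·
  (1,2): δ = 112.18°  ·
  (1,3): δ = 56.86°  ✓
  (1,4): δ = 7.52°  ✓
  (2,3): δ = 124.68°  ·
  (2,4): δ = 60.30°  ✓
  (3,4): δ = 115.62°  ·
antipodal pairs: 5

count = 5; pairs: (0,2), (0,3), (1,3), (1,4), (2,4)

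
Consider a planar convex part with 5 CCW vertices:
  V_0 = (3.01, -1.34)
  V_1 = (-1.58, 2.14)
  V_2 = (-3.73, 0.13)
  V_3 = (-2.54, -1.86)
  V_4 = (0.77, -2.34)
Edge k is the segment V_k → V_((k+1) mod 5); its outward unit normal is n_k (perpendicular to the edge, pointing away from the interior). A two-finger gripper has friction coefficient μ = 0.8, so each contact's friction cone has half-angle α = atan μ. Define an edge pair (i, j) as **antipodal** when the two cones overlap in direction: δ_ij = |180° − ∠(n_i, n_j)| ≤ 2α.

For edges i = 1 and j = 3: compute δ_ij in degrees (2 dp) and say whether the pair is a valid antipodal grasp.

α = atan 0.8 = 38.66°;  2α = 77.32°
edge 1: e_1 = (-2.15, -2.01);  n_1 = (-0.6829, +0.7305)
edge 3: e_3 = (+3.31, -0.48);  n_3 = (-0.1435, -0.9896)
∠(n_1, n_3) = 128.68°
δ = |180° − 128.68°| = 51.32°
51.32° ≤ 2α = 77.32°  →  valid

δ = 51.32°, valid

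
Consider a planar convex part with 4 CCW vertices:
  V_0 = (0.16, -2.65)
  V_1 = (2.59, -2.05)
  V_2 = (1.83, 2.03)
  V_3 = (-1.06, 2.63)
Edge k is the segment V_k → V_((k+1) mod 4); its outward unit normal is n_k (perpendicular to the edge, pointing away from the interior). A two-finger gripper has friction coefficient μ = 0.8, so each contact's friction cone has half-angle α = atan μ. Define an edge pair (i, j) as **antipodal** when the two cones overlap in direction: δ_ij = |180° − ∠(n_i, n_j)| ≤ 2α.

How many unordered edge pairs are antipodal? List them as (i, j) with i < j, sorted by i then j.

count = 3; pairs: (0,2), (1,3), (2,3)

α = atan 0.8 = 38.66°;  2α = 77.32°
n_0 = (+0.2397, -0.9708)
n_1 = (+0.9831, +0.1831)
n_2 = (+0.2033, +0.9791)
n_3 = (-0.9743, -0.2251)
  (0,1): δ = 93.32°  ·
  (0,2): δ = 25.60°  ✓
  (0,3): δ = 89.14°  ·
  (1,2): δ = 112.28°  ·
  (1,3): δ = 2.46°  ✓
  (2,3): δ = 65.26°  ✓
antipodal pairs: 3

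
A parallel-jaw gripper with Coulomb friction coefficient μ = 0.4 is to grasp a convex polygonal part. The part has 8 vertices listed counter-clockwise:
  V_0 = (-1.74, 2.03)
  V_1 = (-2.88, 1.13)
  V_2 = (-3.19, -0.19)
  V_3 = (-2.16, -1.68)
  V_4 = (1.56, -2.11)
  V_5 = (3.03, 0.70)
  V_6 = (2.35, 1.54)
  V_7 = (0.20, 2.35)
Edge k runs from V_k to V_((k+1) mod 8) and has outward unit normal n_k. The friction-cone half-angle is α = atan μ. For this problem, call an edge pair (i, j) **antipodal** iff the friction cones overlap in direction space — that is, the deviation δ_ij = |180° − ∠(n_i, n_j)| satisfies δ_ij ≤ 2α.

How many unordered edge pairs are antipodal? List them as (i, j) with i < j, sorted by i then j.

α = atan 0.4 = 21.80°;  2α = 43.60°
n_0 = (-0.6196, +0.7849)
n_1 = (-0.9735, +0.2286)
n_2 = (-0.8226, -0.5686)
n_3 = (-0.1148, -0.9934)
n_4 = (+0.8861, -0.4635)
n_5 = (+0.7772, +0.6292)
n_6 = (+0.3526, +0.9358)
n_7 = (-0.1627, +0.9867)
  (0,1): δ = 141.51°  ·
  (0,2): δ = 93.64°  ·
  (0,3): δ = 44.88°  ·
  (0,4): δ = 24.09°  ✓
  (0,5): δ = 90.70°  ·
  (0,6): δ = 121.07°  ·
  (0,7): δ = 151.08°  ·
  (1,2): δ = 132.13°  ·
  (1,3): δ = 83.38°  ·
  (1,4): δ = 14.40°  ✓
  (1,5): δ = 52.21°  ·
  (1,6): δ = 82.57°  ·
  (1,7): δ = 112.58°  ·
  (2,3): δ = 131.25°  ·
  (2,4): δ = 62.27°  ·
  (2,5): δ = 4.34°  ✓
  (2,6): δ = 34.70°  ✓
  (2,7): δ = 64.71°  ·
  (3,4): δ = 111.02°  ·
  (3,5): δ = 44.42°  ·
  (3,6): δ = 14.05°  ✓
  (3,7): δ = 15.96°  ✓
  (4,5): δ = 113.39°  ·
  (4,6): δ = 83.03°  ·
  (4,7): δ = 53.02°  ·
  (5,6): δ = 149.63°  ·
  (5,7): δ = 119.62°  ·
  (6,7): δ = 149.99°  ·
antipodal pairs: 6

count = 6; pairs: (0,4), (1,4), (2,5), (2,6), (3,6), (3,7)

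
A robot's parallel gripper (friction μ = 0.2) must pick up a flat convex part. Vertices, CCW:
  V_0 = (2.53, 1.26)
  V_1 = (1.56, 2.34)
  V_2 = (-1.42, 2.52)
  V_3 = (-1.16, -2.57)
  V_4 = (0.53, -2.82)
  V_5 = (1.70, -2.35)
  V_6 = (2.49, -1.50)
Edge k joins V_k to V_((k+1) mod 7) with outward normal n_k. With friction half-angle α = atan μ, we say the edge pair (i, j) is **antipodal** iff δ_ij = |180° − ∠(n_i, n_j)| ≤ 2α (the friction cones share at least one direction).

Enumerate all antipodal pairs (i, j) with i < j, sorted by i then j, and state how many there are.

α = atan 0.2 = 11.31°;  2α = 22.62°
n_0 = (+0.7440, +0.6682)
n_1 = (+0.0603, +0.9982)
n_2 = (-0.9987, -0.0510)
n_3 = (-0.1463, -0.9892)
n_4 = (+0.3728, -0.9279)
n_5 = (+0.7325, -0.6808)
n_6 = (+0.9999, -0.0145)
  (0,1): δ = 135.39°  ·
  (0,2): δ = 39.00°  ·
  (0,3): δ = 39.66°  ·
  (0,4): δ = 69.96°  ·
  (0,5): δ = 95.17°  ·
  (0,6): δ = 137.24°  ·
  (1,2): δ = 83.62°  ·
  (1,3): δ = 4.96°  ✓
  (1,4): δ = 25.34°  ·
  (1,5): δ = 50.55°  ·
  (1,6): δ = 92.63°  ·
  (2,3): δ = 101.34°  ·
  (2,4): δ = 71.04°  ·
  (2,5): δ = 45.83°  ·
  (2,6): δ = 3.75°  ✓
  (3,4): δ = 149.70°  ·
  (3,5): δ = 124.49°  ·
  (3,6): δ = 82.42°  ·
  (4,5): δ = 154.79°  ·
  (4,6): δ = 112.72°  ·
  (5,6): δ = 137.93°  ·
antipodal pairs: 2

count = 2; pairs: (1,3), (2,6)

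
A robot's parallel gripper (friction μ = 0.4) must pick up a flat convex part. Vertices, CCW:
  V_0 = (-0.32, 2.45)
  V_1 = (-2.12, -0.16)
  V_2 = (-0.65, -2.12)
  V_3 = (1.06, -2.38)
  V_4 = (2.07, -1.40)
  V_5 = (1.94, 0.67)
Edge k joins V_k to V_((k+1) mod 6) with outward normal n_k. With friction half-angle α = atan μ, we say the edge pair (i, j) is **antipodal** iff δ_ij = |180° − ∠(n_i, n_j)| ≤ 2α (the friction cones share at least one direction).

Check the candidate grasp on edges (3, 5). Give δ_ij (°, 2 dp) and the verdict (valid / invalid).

δ = 82.36°, invalid

α = atan 0.4 = 21.80°;  2α = 43.60°
edge 3: e_3 = (+1.01, +0.98);  n_3 = (+0.6964, -0.7177)
edge 5: e_5 = (-2.26, +1.78);  n_5 = (+0.6187, +0.7856)
∠(n_3, n_5) = 97.64°
δ = |180° − 97.64°| = 82.36°
82.36° > 2α = 43.60°  →  invalid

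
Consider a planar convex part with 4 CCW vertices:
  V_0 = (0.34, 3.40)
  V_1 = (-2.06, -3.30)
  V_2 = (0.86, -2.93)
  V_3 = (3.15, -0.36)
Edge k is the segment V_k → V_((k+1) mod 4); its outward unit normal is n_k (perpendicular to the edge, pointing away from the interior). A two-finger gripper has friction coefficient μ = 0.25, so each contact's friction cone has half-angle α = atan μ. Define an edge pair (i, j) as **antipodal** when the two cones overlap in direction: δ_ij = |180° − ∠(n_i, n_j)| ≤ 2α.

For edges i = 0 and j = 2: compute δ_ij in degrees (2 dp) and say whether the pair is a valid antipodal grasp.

δ = 21.99°, valid

α = atan 0.25 = 14.04°;  2α = 28.07°
edge 0: e_0 = (-2.40, -6.70);  n_0 = (-0.9414, +0.3372)
edge 2: e_2 = (+2.29, +2.57);  n_2 = (+0.7466, -0.6653)
∠(n_0, n_2) = 158.01°
δ = |180° − 158.01°| = 21.99°
21.99° ≤ 2α = 28.07°  →  valid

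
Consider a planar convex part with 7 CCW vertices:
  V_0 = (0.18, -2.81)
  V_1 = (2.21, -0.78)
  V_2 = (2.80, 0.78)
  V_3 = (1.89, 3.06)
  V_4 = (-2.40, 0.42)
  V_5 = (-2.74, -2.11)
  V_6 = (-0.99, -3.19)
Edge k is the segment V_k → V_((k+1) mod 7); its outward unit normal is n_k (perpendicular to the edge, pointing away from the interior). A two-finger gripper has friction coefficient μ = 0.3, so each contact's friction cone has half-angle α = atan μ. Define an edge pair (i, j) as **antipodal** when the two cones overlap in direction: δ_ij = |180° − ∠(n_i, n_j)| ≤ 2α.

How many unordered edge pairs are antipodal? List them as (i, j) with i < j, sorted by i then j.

α = atan 0.3 = 16.70°;  2α = 33.40°
n_0 = (+0.7071, -0.7071)
n_1 = (+0.9353, -0.3538)
n_2 = (+0.9288, +0.3707)
n_3 = (-0.5241, +0.8517)
n_4 = (-0.9911, +0.1332)
n_5 = (-0.5252, -0.8510)
n_6 = (+0.3089, -0.9511)
  (0,1): δ = 155.72°  ·
  (0,2): δ = 113.24°  ·
  (0,3): δ = 13.39°  ✓
  (0,4): δ = 37.35°  ·
  (0,5): δ = 103.32°  ·
  (0,6): δ = 152.99°  ·
  (1,2): δ = 137.53°  ·
  (1,3): δ = 37.68°  ·
  (1,4): δ = 13.06°  ✓
  (1,5): δ = 79.04°  ·
  (1,6): δ = 128.71°  ·
  (2,3): δ = 80.15°  ·
  (2,4): δ = 29.41°  ✓
  (2,5): δ = 36.56°  ·
  (2,6): δ = 86.24°  ·
  (3,4): δ = 129.26°  ·
  (3,5): δ = 63.29°  ·
  (3,6): δ = 13.61°  ✓
  (4,5): δ = 114.03°  ·
  (4,6): δ = 64.35°  ·
  (5,6): δ = 130.33°  ·
antipodal pairs: 4

count = 4; pairs: (0,3), (1,4), (2,4), (3,6)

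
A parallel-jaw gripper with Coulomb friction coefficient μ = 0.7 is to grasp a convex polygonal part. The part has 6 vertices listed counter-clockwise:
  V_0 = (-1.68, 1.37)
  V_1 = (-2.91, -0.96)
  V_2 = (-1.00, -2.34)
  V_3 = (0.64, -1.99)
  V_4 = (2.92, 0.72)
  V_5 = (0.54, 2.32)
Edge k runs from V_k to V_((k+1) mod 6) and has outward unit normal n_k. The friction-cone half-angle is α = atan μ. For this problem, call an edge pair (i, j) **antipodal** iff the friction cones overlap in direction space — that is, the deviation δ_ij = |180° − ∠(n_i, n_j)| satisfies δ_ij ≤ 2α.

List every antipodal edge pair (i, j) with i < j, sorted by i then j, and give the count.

α = atan 0.7 = 34.99°;  2α = 69.98°
n_0 = (-0.8843, +0.4668)
n_1 = (-0.5856, -0.8106)
n_2 = (+0.2087, -0.9780)
n_3 = (+0.7652, -0.6438)
n_4 = (+0.5579, +0.8299)
n_5 = (-0.3934, +0.9194)
  (0,1): δ = 98.02°  ·
  (0,2): δ = 50.12°  ✓
  (0,3): δ = 12.25°  ✓
  (0,4): δ = 83.92°  ·
  (0,5): δ = 141.00°  ·
  (1,2): δ = 132.10°  ·
  (1,3): δ = 94.23°  ·
  (1,4): δ = 1.94°  ✓
  (1,5): δ = 59.02°  ✓
  (2,3): δ = 142.12°  ·
  (2,4): δ = 45.96°  ✓
  (2,5): δ = 11.12°  ✓
  (3,4): δ = 83.84°  ·
  (3,5): δ = 26.76°  ✓
  (4,5): δ = 122.92°  ·
antipodal pairs: 7

count = 7; pairs: (0,2), (0,3), (1,4), (1,5), (2,4), (2,5), (3,5)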